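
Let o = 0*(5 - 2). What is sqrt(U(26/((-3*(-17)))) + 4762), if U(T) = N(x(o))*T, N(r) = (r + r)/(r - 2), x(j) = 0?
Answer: sqrt(4762) ≈ 69.007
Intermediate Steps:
o = 0 (o = 0*3 = 0)
N(r) = 2*r/(-2 + r) (N(r) = (2*r)/(-2 + r) = 2*r/(-2 + r))
U(T) = 0 (U(T) = (2*0/(-2 + 0))*T = (2*0/(-2))*T = (2*0*(-1/2))*T = 0*T = 0)
sqrt(U(26/((-3*(-17)))) + 4762) = sqrt(0 + 4762) = sqrt(4762)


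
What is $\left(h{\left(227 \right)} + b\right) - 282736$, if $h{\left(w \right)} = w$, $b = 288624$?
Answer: $6115$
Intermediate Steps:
$\left(h{\left(227 \right)} + b\right) - 282736 = \left(227 + 288624\right) - 282736 = 288851 - 282736 = 6115$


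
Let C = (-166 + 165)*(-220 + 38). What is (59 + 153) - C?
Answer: 30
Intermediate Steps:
C = 182 (C = -1*(-182) = 182)
(59 + 153) - C = (59 + 153) - 1*182 = 212 - 182 = 30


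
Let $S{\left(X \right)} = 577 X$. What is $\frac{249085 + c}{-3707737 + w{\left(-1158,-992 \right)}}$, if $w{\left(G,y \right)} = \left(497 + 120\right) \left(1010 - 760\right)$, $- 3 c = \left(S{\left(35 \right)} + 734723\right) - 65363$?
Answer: $- \frac{57700}{10660461} \approx -0.0054125$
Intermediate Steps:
$c = - \frac{689555}{3}$ ($c = - \frac{\left(577 \cdot 35 + 734723\right) - 65363}{3} = - \frac{\left(20195 + 734723\right) - 65363}{3} = - \frac{754918 - 65363}{3} = \left(- \frac{1}{3}\right) 689555 = - \frac{689555}{3} \approx -2.2985 \cdot 10^{5}$)
$w{\left(G,y \right)} = 154250$ ($w{\left(G,y \right)} = 617 \cdot 250 = 154250$)
$\frac{249085 + c}{-3707737 + w{\left(-1158,-992 \right)}} = \frac{249085 - \frac{689555}{3}}{-3707737 + 154250} = \frac{57700}{3 \left(-3553487\right)} = \frac{57700}{3} \left(- \frac{1}{3553487}\right) = - \frac{57700}{10660461}$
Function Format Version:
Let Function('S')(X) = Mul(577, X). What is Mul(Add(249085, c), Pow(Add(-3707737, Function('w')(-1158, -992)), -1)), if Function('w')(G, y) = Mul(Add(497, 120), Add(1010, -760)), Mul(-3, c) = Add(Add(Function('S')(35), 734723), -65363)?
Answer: Rational(-57700, 10660461) ≈ -0.0054125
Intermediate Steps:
c = Rational(-689555, 3) (c = Mul(Rational(-1, 3), Add(Add(Mul(577, 35), 734723), -65363)) = Mul(Rational(-1, 3), Add(Add(20195, 734723), -65363)) = Mul(Rational(-1, 3), Add(754918, -65363)) = Mul(Rational(-1, 3), 689555) = Rational(-689555, 3) ≈ -2.2985e+5)
Function('w')(G, y) = 154250 (Function('w')(G, y) = Mul(617, 250) = 154250)
Mul(Add(249085, c), Pow(Add(-3707737, Function('w')(-1158, -992)), -1)) = Mul(Add(249085, Rational(-689555, 3)), Pow(Add(-3707737, 154250), -1)) = Mul(Rational(57700, 3), Pow(-3553487, -1)) = Mul(Rational(57700, 3), Rational(-1, 3553487)) = Rational(-57700, 10660461)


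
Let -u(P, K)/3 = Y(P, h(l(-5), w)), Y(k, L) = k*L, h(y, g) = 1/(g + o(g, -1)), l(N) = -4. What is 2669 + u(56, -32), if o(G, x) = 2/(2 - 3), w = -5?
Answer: 2693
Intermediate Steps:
o(G, x) = -2 (o(G, x) = 2/(-1) = -1*2 = -2)
h(y, g) = 1/(-2 + g) (h(y, g) = 1/(g - 2) = 1/(-2 + g))
Y(k, L) = L*k
u(P, K) = 3*P/7 (u(P, K) = -3*P/(-2 - 5) = -3*P/(-7) = -(-3)*P/7 = 3*P/7)
2669 + u(56, -32) = 2669 + (3/7)*56 = 2669 + 24 = 2693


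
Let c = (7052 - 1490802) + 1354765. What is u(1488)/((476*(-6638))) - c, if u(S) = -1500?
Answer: 101888089545/789922 ≈ 1.2899e+5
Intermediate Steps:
c = -128985 (c = -1483750 + 1354765 = -128985)
u(1488)/((476*(-6638))) - c = -1500/(476*(-6638)) - 1*(-128985) = -1500/(-3159688) + 128985 = -1500*(-1/3159688) + 128985 = 375/789922 + 128985 = 101888089545/789922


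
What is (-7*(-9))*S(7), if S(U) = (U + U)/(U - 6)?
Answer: 882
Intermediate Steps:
S(U) = 2*U/(-6 + U) (S(U) = (2*U)/(-6 + U) = 2*U/(-6 + U))
(-7*(-9))*S(7) = (-7*(-9))*(2*7/(-6 + 7)) = 63*(2*7/1) = 63*(2*7*1) = 63*14 = 882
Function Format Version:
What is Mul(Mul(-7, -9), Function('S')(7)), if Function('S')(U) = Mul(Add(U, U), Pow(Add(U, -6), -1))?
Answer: 882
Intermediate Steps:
Function('S')(U) = Mul(2, U, Pow(Add(-6, U), -1)) (Function('S')(U) = Mul(Mul(2, U), Pow(Add(-6, U), -1)) = Mul(2, U, Pow(Add(-6, U), -1)))
Mul(Mul(-7, -9), Function('S')(7)) = Mul(Mul(-7, -9), Mul(2, 7, Pow(Add(-6, 7), -1))) = Mul(63, Mul(2, 7, Pow(1, -1))) = Mul(63, Mul(2, 7, 1)) = Mul(63, 14) = 882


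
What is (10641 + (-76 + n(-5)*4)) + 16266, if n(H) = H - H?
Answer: 26831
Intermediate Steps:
n(H) = 0
(10641 + (-76 + n(-5)*4)) + 16266 = (10641 + (-76 + 0*4)) + 16266 = (10641 + (-76 + 0)) + 16266 = (10641 - 76) + 16266 = 10565 + 16266 = 26831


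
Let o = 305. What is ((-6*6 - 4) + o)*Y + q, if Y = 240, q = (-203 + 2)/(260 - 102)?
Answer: 10048599/158 ≈ 63599.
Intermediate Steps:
q = -201/158 ≈ -1.2722
((-6*6 - 4) + o)*Y + q = ((-6*6 - 4) + 305)*240 - 201/158 = ((-36 - 4) + 305)*240 - 201/158 = (-40 + 305)*240 - 201/158 = 265*240 - 201/158 = 63600 - 201/158 = 10048599/158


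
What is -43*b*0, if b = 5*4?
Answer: 0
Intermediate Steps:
b = 20
-43*b*0 = -43*20*0 = -860*0 = 0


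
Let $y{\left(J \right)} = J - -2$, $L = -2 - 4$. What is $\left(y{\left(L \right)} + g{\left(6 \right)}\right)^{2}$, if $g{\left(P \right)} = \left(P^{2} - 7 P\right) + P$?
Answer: $16$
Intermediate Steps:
$g{\left(P \right)} = P^{2} - 6 P$
$L = -6$ ($L = -2 - 4 = -6$)
$y{\left(J \right)} = 2 + J$ ($y{\left(J \right)} = J + 2 = 2 + J$)
$\left(y{\left(L \right)} + g{\left(6 \right)}\right)^{2} = \left(\left(2 - 6\right) + 6 \left(-6 + 6\right)\right)^{2} = \left(-4 + 6 \cdot 0\right)^{2} = \left(-4 + 0\right)^{2} = \left(-4\right)^{2} = 16$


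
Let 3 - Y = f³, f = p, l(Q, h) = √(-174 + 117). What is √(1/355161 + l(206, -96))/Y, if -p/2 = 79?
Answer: √(355161 + 126139335921*I*√57)/1400866859715 ≈ 4.9259e-7 + 4.9259e-7*I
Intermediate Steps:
p = -158 (p = -2*79 = -158)
l(Q, h) = I*√57 (l(Q, h) = √(-57) = I*√57)
f = -158
Y = 3944315 (Y = 3 - 1*(-158)³ = 3 - 1*(-3944312) = 3 + 3944312 = 3944315)
√(1/355161 + l(206, -96))/Y = √(1/355161 + I*√57)/3944315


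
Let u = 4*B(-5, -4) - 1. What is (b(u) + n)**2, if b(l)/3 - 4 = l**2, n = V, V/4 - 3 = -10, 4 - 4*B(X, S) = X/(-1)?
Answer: 16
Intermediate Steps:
B(X, S) = 1 + X/4 (B(X, S) = 1 - X/(4*(-1)) = 1 - X*(-1)/4 = 1 - (-1)*X/4 = 1 + X/4)
V = -28 (V = 12 + 4*(-10) = 12 - 40 = -28)
u = -2 (u = 4*(1 + (1/4)*(-5)) - 1 = 4*(1 - 5/4) - 1 = 4*(-1/4) - 1 = -1 - 1 = -2)
n = -28
b(l) = 12 + 3*l**2
(b(u) + n)**2 = ((12 + 3*(-2)**2) - 28)**2 = ((12 + 3*4) - 28)**2 = ((12 + 12) - 28)**2 = (24 - 28)**2 = (-4)**2 = 16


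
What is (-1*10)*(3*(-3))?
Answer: 90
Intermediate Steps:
(-1*10)*(3*(-3)) = -10*(-9) = 90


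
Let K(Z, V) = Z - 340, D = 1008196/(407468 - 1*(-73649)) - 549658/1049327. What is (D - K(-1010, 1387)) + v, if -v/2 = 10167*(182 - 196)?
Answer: 20628678602152120/72121294037 ≈ 2.8603e+5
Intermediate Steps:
D = 113353925158/72121294037 (D = 1008196/(407468 + 73649) - 549658*1/1049327 = 1008196/481117 - 549658/1049327 = 1008196*(1/481117) - 549658/1049327 = 144028/68731 - 549658/1049327 = 113353925158/72121294037 ≈ 1.5717)
K(Z, V) = -340 + Z
v = 284676 (v = -20334*(182 - 196) = -20334*(-14) = -2*(-142338) = 284676)
(D - K(-1010, 1387)) + v = (113353925158/72121294037 - (-340 - 1010)) + 284676 = (113353925158/72121294037 - 1*(-1350)) + 284676 = (113353925158/72121294037 + 1350) + 284676 = 97477100875108/72121294037 + 284676 = 20628678602152120/72121294037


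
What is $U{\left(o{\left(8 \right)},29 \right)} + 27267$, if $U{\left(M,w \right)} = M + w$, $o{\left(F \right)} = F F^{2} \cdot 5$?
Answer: $29856$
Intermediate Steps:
$o{\left(F \right)} = 5 F^{3}$ ($o{\left(F \right)} = F^{3} \cdot 5 = 5 F^{3}$)
$U{\left(o{\left(8 \right)},29 \right)} + 27267 = \left(5 \cdot 8^{3} + 29\right) + 27267 = \left(5 \cdot 512 + 29\right) + 27267 = \left(2560 + 29\right) + 27267 = 2589 + 27267 = 29856$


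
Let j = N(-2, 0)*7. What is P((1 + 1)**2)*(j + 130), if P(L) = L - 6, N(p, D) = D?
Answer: -260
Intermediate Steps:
P(L) = -6 + L
j = 0 (j = 0*7 = 0)
P((1 + 1)**2)*(j + 130) = (-6 + (1 + 1)**2)*(0 + 130) = (-6 + 2**2)*130 = (-6 + 4)*130 = -2*130 = -260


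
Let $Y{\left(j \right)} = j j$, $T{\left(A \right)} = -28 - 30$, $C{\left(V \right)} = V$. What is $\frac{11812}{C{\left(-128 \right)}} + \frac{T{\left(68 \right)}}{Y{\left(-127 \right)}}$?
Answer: $- \frac{47630793}{516128} \approx -92.285$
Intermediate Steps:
$T{\left(A \right)} = -58$ ($T{\left(A \right)} = -28 - 30 = -58$)
$Y{\left(j \right)} = j^{2}$
$\frac{11812}{C{\left(-128 \right)}} + \frac{T{\left(68 \right)}}{Y{\left(-127 \right)}} = \frac{11812}{-128} - \frac{58}{\left(-127\right)^{2}} = 11812 \left(- \frac{1}{128}\right) - \frac{58}{16129} = - \frac{2953}{32} - \frac{58}{16129} = - \frac{47630793}{516128}$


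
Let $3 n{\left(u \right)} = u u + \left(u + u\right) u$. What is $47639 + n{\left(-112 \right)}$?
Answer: $60183$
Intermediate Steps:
$n{\left(u \right)} = u^{2}$ ($n{\left(u \right)} = \frac{u u + \left(u + u\right) u}{3} = \frac{u^{2} + 2 u u}{3} = \frac{u^{2} + 2 u^{2}}{3} = \frac{3 u^{2}}{3} = u^{2}$)
$47639 + n{\left(-112 \right)} = 47639 + \left(-112\right)^{2} = 47639 + 12544 = 60183$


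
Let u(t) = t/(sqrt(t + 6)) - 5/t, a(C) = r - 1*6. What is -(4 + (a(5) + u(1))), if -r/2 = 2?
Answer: 11 - sqrt(7)/7 ≈ 10.622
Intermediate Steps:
r = -4 (r = -2*2 = -4)
a(C) = -10 (a(C) = -4 - 1*6 = -4 - 6 = -10)
u(t) = -5/t + t/sqrt(6 + t) (u(t) = t/(sqrt(6 + t)) - 5/t = t/sqrt(6 + t) - 5/t = -5/t + t/sqrt(6 + t))
-(4 + (a(5) + u(1))) = -(4 + (-10 + (-5/1 + 1/sqrt(6 + 1)))) = -(4 + (-10 + (-5*1 + 1/sqrt(7)))) = -(4 + (-10 + (-5 + 1*(sqrt(7)/7)))) = -(4 + (-10 + (-5 + sqrt(7)/7))) = -(4 + (-15 + sqrt(7)/7)) = -(-11 + sqrt(7)/7) = 11 - sqrt(7)/7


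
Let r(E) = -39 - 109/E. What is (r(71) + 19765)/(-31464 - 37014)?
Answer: -1400437/4861938 ≈ -0.28804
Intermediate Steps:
r(E) = -39 - 109/E
(r(71) + 19765)/(-31464 - 37014) = ((-39 - 109/71) + 19765)/(-31464 - 37014) = ((-39 - 109*1/71) + 19765)/(-68478) = ((-39 - 109/71) + 19765)*(-1/68478) = (-2878/71 + 19765)*(-1/68478) = (1400437/71)*(-1/68478) = -1400437/4861938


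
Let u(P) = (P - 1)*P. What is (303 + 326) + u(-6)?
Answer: 671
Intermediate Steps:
u(P) = P*(-1 + P) (u(P) = (-1 + P)*P = P*(-1 + P))
(303 + 326) + u(-6) = (303 + 326) - 6*(-1 - 6) = 629 - 6*(-7) = 629 + 42 = 671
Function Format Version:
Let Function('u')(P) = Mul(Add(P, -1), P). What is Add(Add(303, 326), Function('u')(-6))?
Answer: 671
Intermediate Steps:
Function('u')(P) = Mul(P, Add(-1, P)) (Function('u')(P) = Mul(Add(-1, P), P) = Mul(P, Add(-1, P)))
Add(Add(303, 326), Function('u')(-6)) = Add(Add(303, 326), Mul(-6, Add(-1, -6))) = Add(629, Mul(-6, -7)) = Add(629, 42) = 671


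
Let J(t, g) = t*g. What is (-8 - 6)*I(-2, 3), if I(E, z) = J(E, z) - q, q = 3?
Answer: 126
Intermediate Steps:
J(t, g) = g*t
I(E, z) = -3 + E*z (I(E, z) = z*E - 1*3 = E*z - 3 = -3 + E*z)
(-8 - 6)*I(-2, 3) = (-8 - 6)*(-3 - 2*3) = -14*(-3 - 6) = -14*(-9) = 126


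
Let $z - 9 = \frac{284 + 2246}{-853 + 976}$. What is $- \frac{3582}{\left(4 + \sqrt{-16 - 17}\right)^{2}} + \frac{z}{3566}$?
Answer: $\frac{29096 \sqrt{33} + 1571191505 i}{438618 \left(8 \sqrt{33} + 17 i\right)} \approx 25.37 + 68.562 i$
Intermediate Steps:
$z = \frac{3637}{123}$ ($z = 9 + \frac{284 + 2246}{-853 + 976} = 9 + \frac{2530}{123} = \frac{3637}{123} \approx 29.569$)
$- \frac{3582}{\left(4 + \sqrt{-16 - 17}\right)^{2}} + \frac{z}{3566} = - \frac{3582}{\left(4 + \sqrt{-16 - 17}\right)^{2}} + \frac{3637}{123 \cdot 3566} = - \frac{3582}{\left(4 + \sqrt{-33}\right)^{2}} + \frac{3637}{123} \cdot \frac{1}{3566} = - \frac{3582}{\left(4 + i \sqrt{33}\right)^{2}} + \frac{3637}{438618} = \frac{3637}{438618} - \frac{3582}{\left(4 + i \sqrt{33}\right)^{2}}$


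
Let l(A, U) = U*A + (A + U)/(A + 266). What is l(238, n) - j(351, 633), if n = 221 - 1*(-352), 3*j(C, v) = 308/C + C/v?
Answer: 1696813210829/12442248 ≈ 1.3638e+5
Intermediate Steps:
j(C, v) = 308/(3*C) + C/(3*v) (j(C, v) = (308/C + C/v)/3 = 308/(3*C) + C/(3*v))
n = 573 (n = 221 + 352 = 573)
l(A, U) = A*U + (A + U)/(266 + A)
l(238, n) - j(351, 633) = (238 + 573 + 573*238² + 266*238*573)/(266 + 238) - ((308/3)/351 + (⅓)*351/633) = (238 + 573 + 573*56644 + 36275484)/504 - ((308/3)*(1/351) + (⅓)*351*(1/633)) = (238 + 573 + 32457012 + 36275484)/504 - (308/1053 + 39/211) = (1/504)*68733307 - 1*106055/222183 = 68733307/504 - 106055/222183 = 1696813210829/12442248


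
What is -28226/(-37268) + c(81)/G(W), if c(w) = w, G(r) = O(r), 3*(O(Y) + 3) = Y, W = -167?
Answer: -8447/13552 ≈ -0.62330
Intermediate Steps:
O(Y) = -3 + Y/3
G(r) = -3 + r/3
-28226/(-37268) + c(81)/G(W) = -28226/(-37268) + 81/(-3 + (1/3)*(-167)) = -28226*(-1/37268) + 81/(-3 - 167/3) = 1283/1694 + 81/(-176/3) = 1283/1694 + 81*(-3/176) = 1283/1694 - 243/176 = -8447/13552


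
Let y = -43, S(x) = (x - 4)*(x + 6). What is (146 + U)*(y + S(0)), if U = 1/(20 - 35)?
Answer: -146663/15 ≈ -9777.5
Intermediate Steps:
S(x) = (-4 + x)*(6 + x)
U = -1/15 (U = 1/(-15) = -1/15 ≈ -0.066667)
(146 + U)*(y + S(0)) = (146 - 1/15)*(-43 + (-24 + 0² + 2*0)) = 2189*(-43 + (-24 + 0 + 0))/15 = 2189*(-43 - 24)/15 = (2189/15)*(-67) = -146663/15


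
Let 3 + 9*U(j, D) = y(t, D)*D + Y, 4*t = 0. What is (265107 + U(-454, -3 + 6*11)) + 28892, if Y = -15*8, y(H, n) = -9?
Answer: 881767/3 ≈ 2.9392e+5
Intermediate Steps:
t = 0 (t = (1/4)*0 = 0)
Y = -120
U(j, D) = -41/3 - D (U(j, D) = -1/3 + (-9*D - 120)/9 = -1/3 + (-120 - 9*D)/9 = -1/3 + (-40/3 - D) = -41/3 - D)
(265107 + U(-454, -3 + 6*11)) + 28892 = (265107 + (-41/3 - (-3 + 6*11))) + 28892 = (265107 + (-41/3 - (-3 + 66))) + 28892 = (265107 + (-41/3 - 1*63)) + 28892 = (265107 + (-41/3 - 63)) + 28892 = (265107 - 230/3) + 28892 = 795091/3 + 28892 = 881767/3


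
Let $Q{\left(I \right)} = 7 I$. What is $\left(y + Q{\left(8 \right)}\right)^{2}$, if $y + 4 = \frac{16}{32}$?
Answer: $\frac{11025}{4} \approx 2756.3$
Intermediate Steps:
$y = - \frac{7}{2}$ ($y = -4 + \frac{16}{32} = -4 + 16 \cdot \frac{1}{32} = -4 + \frac{1}{2} = - \frac{7}{2} \approx -3.5$)
$\left(y + Q{\left(8 \right)}\right)^{2} = \left(- \frac{7}{2} + 7 \cdot 8\right)^{2} = \left(- \frac{7}{2} + 56\right)^{2} = \left(\frac{105}{2}\right)^{2} = \frac{11025}{4}$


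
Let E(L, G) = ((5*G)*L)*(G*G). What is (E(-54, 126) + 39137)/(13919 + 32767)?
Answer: -540062383/46686 ≈ -11568.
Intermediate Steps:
E(L, G) = 5*L*G³ (E(L, G) = (5*G*L)*G² = 5*L*G³)
(E(-54, 126) + 39137)/(13919 + 32767) = (5*(-54)*126³ + 39137)/(13919 + 32767) = (5*(-54)*2000376 + 39137)/46686 = (-540101520 + 39137)*(1/46686) = -540062383*1/46686 = -540062383/46686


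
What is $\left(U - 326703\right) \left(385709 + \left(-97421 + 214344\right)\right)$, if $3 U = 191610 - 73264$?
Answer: $-144383220072$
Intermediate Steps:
$U = \frac{118346}{3}$ ($U = \frac{191610 - 73264}{3} = \frac{1}{3} \cdot 118346 = \frac{118346}{3} \approx 39449.0$)
$\left(U - 326703\right) \left(385709 + \left(-97421 + 214344\right)\right) = \left(\frac{118346}{3} - 326703\right) \left(385709 + \left(-97421 + 214344\right)\right) = - \frac{861763 \left(385709 + 116923\right)}{3} = \left(- \frac{861763}{3}\right) 502632 = -144383220072$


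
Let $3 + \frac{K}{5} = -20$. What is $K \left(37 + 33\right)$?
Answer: $-8050$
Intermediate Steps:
$K = -115$ ($K = -15 + 5 \left(-20\right) = -15 - 100 = -115$)
$K \left(37 + 33\right) = - 115 \left(37 + 33\right) = \left(-115\right) 70 = -8050$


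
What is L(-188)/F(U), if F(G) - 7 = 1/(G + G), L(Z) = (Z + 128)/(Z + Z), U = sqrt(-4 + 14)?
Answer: 700/30691 - 5*sqrt(10)/30691 ≈ 0.022293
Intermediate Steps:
U = sqrt(10) ≈ 3.1623
L(Z) = (128 + Z)/(2*Z) (L(Z) = (128 + Z)/((2*Z)) = (128 + Z)*(1/(2*Z)) = (128 + Z)/(2*Z))
F(G) = 7 + 1/(2*G) (F(G) = 7 + 1/(G + G) = 7 + 1/(2*G))
L(-188)/F(U) = ((1/2)*(128 - 188)/(-188))/(7 + 1/(2*(sqrt(10)))) = ((1/2)*(-1/188)*(-60))/(7 + (sqrt(10)/10)/2) = 15/(94*(7 + sqrt(10)/20))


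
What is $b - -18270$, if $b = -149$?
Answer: $18121$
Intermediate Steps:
$b - -18270 = -149 - -18270 = -149 + 18270 = 18121$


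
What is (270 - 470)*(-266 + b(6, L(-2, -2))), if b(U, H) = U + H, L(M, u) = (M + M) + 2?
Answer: 52400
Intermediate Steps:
L(M, u) = 2 + 2*M (L(M, u) = 2*M + 2 = 2 + 2*M)
b(U, H) = H + U
(270 - 470)*(-266 + b(6, L(-2, -2))) = (270 - 470)*(-266 + ((2 + 2*(-2)) + 6)) = -200*(-266 + ((2 - 4) + 6)) = -200*(-266 + (-2 + 6)) = -200*(-266 + 4) = -200*(-262) = 52400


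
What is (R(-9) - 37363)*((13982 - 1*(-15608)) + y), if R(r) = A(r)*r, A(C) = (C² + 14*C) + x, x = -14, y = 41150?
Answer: -2605495680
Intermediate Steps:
A(C) = -14 + C² + 14*C (A(C) = (C² + 14*C) - 14 = -14 + C² + 14*C)
R(r) = r*(-14 + r² + 14*r) (R(r) = (-14 + r² + 14*r)*r = r*(-14 + r² + 14*r))
(R(-9) - 37363)*((13982 - 1*(-15608)) + y) = (-9*(-14 + (-9)² + 14*(-9)) - 37363)*((13982 - 1*(-15608)) + 41150) = (-9*(-14 + 81 - 126) - 37363)*((13982 + 15608) + 41150) = (-9*(-59) - 37363)*(29590 + 41150) = (531 - 37363)*70740 = -36832*70740 = -2605495680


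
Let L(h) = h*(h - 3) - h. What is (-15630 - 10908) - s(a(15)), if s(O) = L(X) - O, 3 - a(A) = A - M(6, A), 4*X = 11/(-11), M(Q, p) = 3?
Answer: -424769/16 ≈ -26548.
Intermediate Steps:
X = -¼ (X = (11/(-11))/4 = (11*(-1/11))/4 = (¼)*(-1) = -¼ ≈ -0.25000)
a(A) = 6 - A (a(A) = 3 - (A - 1*3) = 3 - (A - 3) = 3 - (-3 + A) = 3 + (3 - A) = 6 - A)
L(h) = -h + h*(-3 + h) (L(h) = h*(-3 + h) - h = -h + h*(-3 + h))
s(O) = 17/16 - O (s(O) = -(-4 - ¼)/4 - O = -¼*(-17/4) - O = 17/16 - O)
(-15630 - 10908) - s(a(15)) = (-15630 - 10908) - (17/16 - (6 - 1*15)) = -26538 - (17/16 - (6 - 15)) = -26538 - (17/16 - 1*(-9)) = -26538 - (17/16 + 9) = -26538 - 1*161/16 = -26538 - 161/16 = -424769/16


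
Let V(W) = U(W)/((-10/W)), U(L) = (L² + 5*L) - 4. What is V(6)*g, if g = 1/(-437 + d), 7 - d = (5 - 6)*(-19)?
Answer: 186/2245 ≈ 0.082851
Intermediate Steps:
U(L) = -4 + L² + 5*L
V(W) = -W*(-4 + W² + 5*W)/10 (V(W) = (-4 + W² + 5*W)/((-10/W)) = (-4 + W² + 5*W)*(-W/10) = -W*(-4 + W² + 5*W)/10)
d = -12 (d = 7 - (5 - 6)*(-19) = 7 - (-1)*(-19) = 7 - 1*19 = 7 - 19 = -12)
g = -1/449 (g = 1/(-437 - 12) = 1/(-449) = -1/449 ≈ -0.0022272)
V(6)*g = ((⅒)*6*(4 - 1*6² - 5*6))*(-1/449) = ((⅒)*6*(4 - 1*36 - 30))*(-1/449) = ((⅒)*6*(4 - 36 - 30))*(-1/449) = ((⅒)*6*(-62))*(-1/449) = -186/5*(-1/449) = 186/2245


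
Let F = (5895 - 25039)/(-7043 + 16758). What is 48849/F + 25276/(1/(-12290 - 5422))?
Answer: -8571023441763/19144 ≈ -4.4771e+8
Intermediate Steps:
F = -19144/9715 ≈ -1.9706
48849/F + 25276/(1/(-12290 - 5422)) = 48849/(-19144/9715) + 25276/(1/(-12290 - 5422)) = 48849*(-9715/19144) + 25276/(1/(-17712)) = -474568035/19144 + 25276/(-1/17712) = -474568035/19144 + 25276*(-17712) = -474568035/19144 - 447688512 = -8571023441763/19144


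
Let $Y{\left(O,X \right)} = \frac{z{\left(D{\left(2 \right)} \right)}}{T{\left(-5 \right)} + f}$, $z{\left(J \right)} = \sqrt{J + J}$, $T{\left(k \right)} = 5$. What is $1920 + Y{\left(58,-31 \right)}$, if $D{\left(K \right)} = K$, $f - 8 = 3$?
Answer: $\frac{15361}{8} \approx 1920.1$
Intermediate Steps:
$f = 11$ ($f = 8 + 3 = 11$)
$z{\left(J \right)} = \sqrt{2} \sqrt{J}$ ($z{\left(J \right)} = \sqrt{2 J} = \sqrt{2} \sqrt{J}$)
$Y{\left(O,X \right)} = \frac{1}{8}$ ($Y{\left(O,X \right)} = \frac{\sqrt{2} \sqrt{2}}{5 + 11} = \frac{1}{16} \cdot 2 = \frac{1}{8}$)
$1920 + Y{\left(58,-31 \right)} = 1920 + \frac{1}{8} = \frac{15361}{8}$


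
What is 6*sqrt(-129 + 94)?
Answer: 6*I*sqrt(35) ≈ 35.496*I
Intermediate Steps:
6*sqrt(-129 + 94) = 6*sqrt(-35) = 6*(I*sqrt(35)) = 6*I*sqrt(35)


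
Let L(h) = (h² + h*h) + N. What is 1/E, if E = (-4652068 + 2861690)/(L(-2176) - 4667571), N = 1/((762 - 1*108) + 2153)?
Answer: -6740141734/2512795523 ≈ -2.6823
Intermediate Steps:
N = 1/2807 (N = 1/((762 - 108) + 2153) = 1/(654 + 2153) = 1/2807 ≈ 0.00035625)
L(h) = 1/2807 + 2*h² (L(h) = (h² + h*h) + 1/2807 = (h² + h²) + 1/2807 = 2*h² + 1/2807 = 1/2807 + 2*h²)
E = -2512795523/6740141734 (E = (-4652068 + 2861690)/((1/2807 + 2*(-2176)²) - 4667571) = -1790378/((1/2807 + 2*4734976) - 4667571) = -1790378/((1/2807 + 9469952) - 4667571) = -1790378/(26582155265/2807 - 4667571) = -1790378/13480283468/2807 = -1790378*2807/13480283468 = -2512795523/6740141734 ≈ -0.37281)
1/E = 1/(-2512795523/6740141734) = -6740141734/2512795523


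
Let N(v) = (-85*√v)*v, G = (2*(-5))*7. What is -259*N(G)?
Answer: -1541050*I*√70 ≈ -1.2893e+7*I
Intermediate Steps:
G = -70 (G = -10*7 = -70)
N(v) = -85*v^(3/2)
-259*N(G) = -(-22015)*(-70)^(3/2) = -(-22015)*(-70*I*√70) = -1541050*I*√70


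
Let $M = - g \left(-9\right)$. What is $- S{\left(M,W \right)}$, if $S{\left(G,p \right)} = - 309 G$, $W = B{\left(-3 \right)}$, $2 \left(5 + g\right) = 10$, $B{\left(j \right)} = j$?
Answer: $0$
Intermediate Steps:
$g = 0$ ($g = -5 + \frac{1}{2} \cdot 10 = -5 + 5 = 0$)
$W = -3$
$M = 0$ ($M = - 0 \left(-9\right) = \left(-1\right) 0 = 0$)
$- S{\left(M,W \right)} = - \left(-309\right) 0 = \left(-1\right) 0 = 0$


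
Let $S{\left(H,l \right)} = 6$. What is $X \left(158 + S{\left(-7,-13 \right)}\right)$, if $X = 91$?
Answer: $14924$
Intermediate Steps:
$X \left(158 + S{\left(-7,-13 \right)}\right) = 91 \left(158 + 6\right) = 91 \cdot 164 = 14924$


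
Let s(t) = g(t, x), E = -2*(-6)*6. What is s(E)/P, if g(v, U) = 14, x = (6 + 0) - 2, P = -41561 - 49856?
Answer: -14/91417 ≈ -0.00015314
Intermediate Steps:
P = -91417
E = 72 (E = 12*6 = 72)
x = 4 (x = 6 - 2 = 4)
s(t) = 14
s(E)/P = 14/(-91417) = 14*(-1/91417) = -14/91417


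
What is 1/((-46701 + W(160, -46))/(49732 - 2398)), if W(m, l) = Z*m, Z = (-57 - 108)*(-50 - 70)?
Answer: 15778/1040433 ≈ 0.015165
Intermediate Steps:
Z = 19800 (Z = -165*(-120) = 19800)
W(m, l) = 19800*m
1/((-46701 + W(160, -46))/(49732 - 2398)) = 1/((-46701 + 19800*160)/(49732 - 2398)) = 1/((-46701 + 3168000)/47334) = 1/(3121299*(1/47334)) = 1/(1040433/15778) = 15778/1040433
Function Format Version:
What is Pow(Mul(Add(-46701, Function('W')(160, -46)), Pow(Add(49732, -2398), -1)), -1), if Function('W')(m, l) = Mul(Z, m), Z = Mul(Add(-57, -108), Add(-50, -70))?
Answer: Rational(15778, 1040433) ≈ 0.015165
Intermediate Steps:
Z = 19800 (Z = Mul(-165, -120) = 19800)
Function('W')(m, l) = Mul(19800, m)
Pow(Mul(Add(-46701, Function('W')(160, -46)), Pow(Add(49732, -2398), -1)), -1) = Pow(Mul(Add(-46701, Mul(19800, 160)), Pow(Add(49732, -2398), -1)), -1) = Pow(Mul(Add(-46701, 3168000), Pow(47334, -1)), -1) = Pow(Mul(3121299, Rational(1, 47334)), -1) = Pow(Rational(1040433, 15778), -1) = Rational(15778, 1040433)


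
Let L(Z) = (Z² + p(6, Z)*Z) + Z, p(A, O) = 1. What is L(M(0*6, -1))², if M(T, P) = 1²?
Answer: 9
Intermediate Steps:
M(T, P) = 1
L(Z) = Z² + 2*Z (L(Z) = (Z² + 1*Z) + Z = (Z² + Z) + Z = (Z + Z²) + Z = Z² + 2*Z)
L(M(0*6, -1))² = (1*(2 + 1))² = (1*3)² = 3² = 9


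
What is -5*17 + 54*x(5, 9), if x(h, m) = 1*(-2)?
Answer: -193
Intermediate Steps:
x(h, m) = -2
-5*17 + 54*x(5, 9) = -5*17 + 54*(-2) = -85 - 108 = -193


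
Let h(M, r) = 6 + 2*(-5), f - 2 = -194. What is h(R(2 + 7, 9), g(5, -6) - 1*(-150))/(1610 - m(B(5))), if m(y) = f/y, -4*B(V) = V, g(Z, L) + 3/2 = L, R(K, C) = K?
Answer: -10/3641 ≈ -0.0027465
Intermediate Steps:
f = -192 (f = 2 - 194 = -192)
g(Z, L) = -3/2 + L
B(V) = -V/4
m(y) = -192/y
h(M, r) = -4 (h(M, r) = 6 - 10 = -4)
h(R(2 + 7, 9), g(5, -6) - 1*(-150))/(1610 - m(B(5))) = -4/(1610 - (-192)/((-¼*5))) = -4/(1610 - (-192)/(-5/4)) = -4/(1610 - (-192)*(-4)/5) = -4/(1610 - 1*768/5) = -4/(1610 - 768/5) = -4/7282/5 = -4*5/7282 = -10/3641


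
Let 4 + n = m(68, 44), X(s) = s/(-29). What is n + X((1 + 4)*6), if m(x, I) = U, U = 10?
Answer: 144/29 ≈ 4.9655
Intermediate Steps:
m(x, I) = 10
X(s) = -s/29 (X(s) = s*(-1/29) = -s/29)
n = 6 (n = -4 + 10 = 6)
n + X((1 + 4)*6) = 6 - (1 + 4)*6/29 = 6 - 5*6/29 = 6 - 1/29*30 = 6 - 30/29 = 144/29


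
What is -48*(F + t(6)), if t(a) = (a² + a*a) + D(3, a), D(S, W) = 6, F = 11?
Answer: -4272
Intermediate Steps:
t(a) = 6 + 2*a² (t(a) = (a² + a*a) + 6 = (a² + a²) + 6 = 2*a² + 6 = 6 + 2*a²)
-48*(F + t(6)) = -48*(11 + (6 + 2*6²)) = -48*(11 + (6 + 2*36)) = -48*(11 + (6 + 72)) = -48*(11 + 78) = -48*89 = -4272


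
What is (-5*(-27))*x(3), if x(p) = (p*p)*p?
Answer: 3645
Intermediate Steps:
x(p) = p**3 (x(p) = p**2*p = p**3)
(-5*(-27))*x(3) = -5*(-27)*3**3 = 135*27 = 3645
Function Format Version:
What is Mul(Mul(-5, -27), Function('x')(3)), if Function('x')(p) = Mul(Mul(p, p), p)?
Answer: 3645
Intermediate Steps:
Function('x')(p) = Pow(p, 3) (Function('x')(p) = Mul(Pow(p, 2), p) = Pow(p, 3))
Mul(Mul(-5, -27), Function('x')(3)) = Mul(Mul(-5, -27), Pow(3, 3)) = Mul(135, 27) = 3645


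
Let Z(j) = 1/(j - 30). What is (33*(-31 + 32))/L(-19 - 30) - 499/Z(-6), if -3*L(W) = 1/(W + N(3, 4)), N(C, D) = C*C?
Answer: 21924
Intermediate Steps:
N(C, D) = C²
L(W) = -1/(3*(9 + W)) (L(W) = -1/(3*(W + 3²)) = -1/(3*(W + 9)) = -1/(3*(9 + W)))
Z(j) = 1/(-30 + j)
(33*(-31 + 32))/L(-19 - 30) - 499/Z(-6) = (33*(-31 + 32))/((-1/(27 + 3*(-19 - 30)))) - 499/(1/(-30 - 6)) = (33*1)/((-1/(27 + 3*(-49)))) - 499/(1/(-36)) = 33/((-1/(27 - 147))) - 499/(-1/36) = 33/((-1/(-120))) - 499*(-36) = 33/((-1*(-1/120))) + 17964 = 33/(1/120) + 17964 = 33*120 + 17964 = 3960 + 17964 = 21924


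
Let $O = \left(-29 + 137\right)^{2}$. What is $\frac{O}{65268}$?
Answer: $\frac{324}{1813} \approx 0.17871$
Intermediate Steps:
$O = 11664$ ($O = 108^{2} = 11664$)
$\frac{O}{65268} = \frac{11664}{65268} = 11664 \cdot \frac{1}{65268} = \frac{324}{1813}$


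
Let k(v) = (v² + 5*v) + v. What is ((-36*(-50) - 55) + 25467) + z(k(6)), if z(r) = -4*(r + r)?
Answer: 26636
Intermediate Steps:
k(v) = v² + 6*v
z(r) = -8*r
((-36*(-50) - 55) + 25467) + z(k(6)) = ((-36*(-50) - 55) + 25467) - 48*(6 + 6) = ((1800 - 55) + 25467) - 48*12 = (1745 + 25467) - 8*72 = 27212 - 576 = 26636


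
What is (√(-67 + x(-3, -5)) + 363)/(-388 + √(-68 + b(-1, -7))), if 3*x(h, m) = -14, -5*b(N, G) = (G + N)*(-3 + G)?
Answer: (√645 - 1089*I)/(6*(√21 + 194*I)) ≈ -0.93453 - 0.043894*I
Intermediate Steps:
b(N, G) = -(-3 + G)*(G + N)/5 (b(N, G) = -(G + N)*(-3 + G)/5 = -(-3 + G)*(G + N)/5)
x(h, m) = -14/3 (x(h, m) = (⅓)*(-14) = -14/3)
(√(-67 + x(-3, -5)) + 363)/(-388 + √(-68 + b(-1, -7))) = (√(-67 - 14/3) + 363)/(-388 + √(-68 + (-⅕*(-7)² + (⅗)*(-7) + (⅗)*(-1) - ⅕*(-7)*(-1)))) = (√(-215/3) + 363)/(-388 + √(-68 + (-⅕*49 - 21/5 - ⅗ - 7/5))) = (I*√645/3 + 363)/(-388 + √(-68 + (-49/5 - 21/5 - ⅗ - 7/5))) = (363 + I*√645/3)/(-388 + √(-68 - 16)) = (363 + I*√645/3)/(-388 + √(-84)) = (363 + I*√645/3)/(-388 + 2*I*√21)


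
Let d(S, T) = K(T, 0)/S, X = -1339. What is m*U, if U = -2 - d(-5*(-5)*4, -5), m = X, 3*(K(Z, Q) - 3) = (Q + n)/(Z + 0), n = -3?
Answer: 340106/125 ≈ 2720.8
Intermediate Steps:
K(Z, Q) = 3 + (-3 + Q)/(3*Z) (K(Z, Q) = 3 + ((Q - 3)/(Z + 0))/3 = 3 + ((-3 + Q)/Z)/3 = 3 + (-3 + Q)/(3*Z))
d(S, T) = (-3 + 9*T)/(3*S*T) (d(S, T) = ((-3 + 0 + 9*T)/(3*T))/S = ((-3 + 9*T)/(3*T))/S = (-3 + 9*T)/(3*S*T))
m = -1339
U = -254/125 (U = -2 - (-1 + 3*(-5))/((-5*(-5)*4)*(-5)) = -2 - (-1)*(-1 - 15)/((25*4)*5) = -2 - (-1)*(-16)/(100*5) = -2 - 1*4/125 = -2 - 4/125 = -254/125 ≈ -2.0320)
m*U = -1339*(-254/125) = 340106/125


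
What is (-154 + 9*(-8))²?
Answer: 51076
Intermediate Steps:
(-154 + 9*(-8))² = (-154 - 72)² = (-226)² = 51076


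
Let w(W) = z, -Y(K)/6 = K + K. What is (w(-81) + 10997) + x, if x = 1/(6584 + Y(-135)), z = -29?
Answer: 89981473/8204 ≈ 10968.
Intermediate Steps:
Y(K) = -12*K (Y(K) = -6*(K + K) = -12*K)
w(W) = -29
x = 1/8204 (x = 1/(6584 - 12*(-135)) = 1/(6584 + 1620) = 1/8204 ≈ 0.00012189)
(w(-81) + 10997) + x = (-29 + 10997) + 1/8204 = 10968 + 1/8204 = 89981473/8204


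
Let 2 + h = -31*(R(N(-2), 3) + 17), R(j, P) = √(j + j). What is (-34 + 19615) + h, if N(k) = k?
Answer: 19052 - 62*I ≈ 19052.0 - 62.0*I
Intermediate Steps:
R(j, P) = √2*√j (R(j, P) = √(2*j) = √2*√j)
h = -529 - 62*I (h = -2 - 31*(√2*√(-2) + 17) = -2 - 31*(√2*(I*√2) + 17) = -2 - 31*(2*I + 17) = -2 - 31*(17 + 2*I) = -2 + (-527 - 62*I) = -529 - 62*I ≈ -529.0 - 62.0*I)
(-34 + 19615) + h = (-34 + 19615) + (-529 - 62*I) = 19581 + (-529 - 62*I) = 19052 - 62*I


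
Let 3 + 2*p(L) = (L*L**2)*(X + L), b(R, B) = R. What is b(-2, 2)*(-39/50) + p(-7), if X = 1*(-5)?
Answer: 102903/50 ≈ 2058.1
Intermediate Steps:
X = -5
p(L) = -3/2 + L**3*(-5 + L)/2 (p(L) = -3/2 + ((L*L**2)*(-5 + L))/2 = -3/2 + (L**3*(-5 + L))/2 = -3/2 + L**3*(-5 + L)/2)
b(-2, 2)*(-39/50) + p(-7) = -(-78)/50 + (-3/2 + (1/2)*(-7)**4 - 5/2*(-7)**3) = -(-78)/50 + (-3/2 + (1/2)*2401 - 5/2*(-343)) = -2*(-39/50) + (-3/2 + 2401/2 + 1715/2) = 39/25 + 4113/2 = 102903/50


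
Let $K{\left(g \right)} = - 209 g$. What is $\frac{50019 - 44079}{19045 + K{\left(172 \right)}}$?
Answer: $- \frac{5940}{16903} \approx -0.35142$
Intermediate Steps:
$\frac{50019 - 44079}{19045 + K{\left(172 \right)}} = \frac{50019 - 44079}{19045 - 35948} = \frac{5940}{19045 - 35948} = \frac{5940}{-16903} = 5940 \left(- \frac{1}{16903}\right) = - \frac{5940}{16903}$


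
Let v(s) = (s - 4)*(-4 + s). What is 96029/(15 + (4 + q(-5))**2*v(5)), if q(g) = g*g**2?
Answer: 96029/14656 ≈ 6.5522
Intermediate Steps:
q(g) = g**3
v(s) = (-4 + s)**2 (v(s) = (-4 + s)*(-4 + s) = (-4 + s)**2)
96029/(15 + (4 + q(-5))**2*v(5)) = 96029/(15 + (4 + (-5)**3)**2*(-4 + 5)**2) = 96029/(15 + (4 - 125)**2*1**2) = 96029/(15 + (-121)**2*1) = 96029/(15 + 14641*1) = 96029/(15 + 14641) = 96029/14656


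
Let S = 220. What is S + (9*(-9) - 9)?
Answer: 130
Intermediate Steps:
S + (9*(-9) - 9) = 220 + (9*(-9) - 9) = 220 + (-81 - 9) = 220 - 90 = 130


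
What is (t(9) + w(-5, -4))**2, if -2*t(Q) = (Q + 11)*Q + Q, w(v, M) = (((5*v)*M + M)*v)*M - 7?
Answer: 13227769/4 ≈ 3.3069e+6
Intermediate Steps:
w(v, M) = -7 + M*v*(M + 5*M*v) (w(v, M) = ((5*M*v + M)*v)*M - 7 = ((M + 5*M*v)*v)*M - 7 = (v*(M + 5*M*v))*M - 7 = M*v*(M + 5*M*v) - 7 = -7 + M*v*(M + 5*M*v))
t(Q) = -Q/2 - Q*(11 + Q)/2 (t(Q) = -((Q + 11)*Q + Q)/2 = -((11 + Q)*Q + Q)/2 = -(Q*(11 + Q) + Q)/2 = -(Q + Q*(11 + Q))/2 = -Q/2 - Q*(11 + Q)/2)
(t(9) + w(-5, -4))**2 = (-1/2*9*(12 + 9) + (-7 - 5*(-4)**2 + 5*(-4)**2*(-5)**2))**2 = (-1/2*9*21 + (-7 - 5*16 + 5*16*25))**2 = (-189/2 + (-7 - 80 + 2000))**2 = (-189/2 + 1913)**2 = (3637/2)**2 = 13227769/4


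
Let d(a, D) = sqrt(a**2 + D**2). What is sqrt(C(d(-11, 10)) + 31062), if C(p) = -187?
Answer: 5*sqrt(1235) ≈ 175.71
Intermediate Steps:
d(a, D) = sqrt(D**2 + a**2)
sqrt(C(d(-11, 10)) + 31062) = sqrt(-187 + 31062) = sqrt(30875) = 5*sqrt(1235)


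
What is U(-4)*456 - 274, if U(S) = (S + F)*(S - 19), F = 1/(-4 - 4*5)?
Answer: 42115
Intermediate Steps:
F = -1/24 (F = 1/(-4 - 20) = 1/(-24) = -1/24 ≈ -0.041667)
U(S) = (-19 + S)*(-1/24 + S) (U(S) = (S - 1/24)*(S - 19) = (-1/24 + S)*(-19 + S) = (-19 + S)*(-1/24 + S))
U(-4)*456 - 274 = (19/24 + (-4)² - 457/24*(-4))*456 - 274 = (19/24 + 16 + 457/6)*456 - 274 = (2231/24)*456 - 274 = 42389 - 274 = 42115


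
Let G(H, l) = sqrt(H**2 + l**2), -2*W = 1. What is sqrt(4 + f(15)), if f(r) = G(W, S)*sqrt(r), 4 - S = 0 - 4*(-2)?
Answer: sqrt(16 + 10*sqrt(39))/2 ≈ 4.4286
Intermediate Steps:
W = -1/2 (W = -1/2*1 = -1/2 ≈ -0.50000)
S = -4 (S = 4 - (0 - 4*(-2)) = 4 - (0 - 1*(-8)) = 4 - (0 + 8) = 4 - 1*8 = 4 - 8 = -4)
f(r) = sqrt(65)*sqrt(r)/2 (f(r) = sqrt((-1/2)**2 + (-4)**2)*sqrt(r) = sqrt(1/4 + 16)*sqrt(r) = sqrt(65/4)*sqrt(r) = (sqrt(65)/2)*sqrt(r) = sqrt(65)*sqrt(r)/2)
sqrt(4 + f(15)) = sqrt(4 + sqrt(65)*sqrt(15)/2) = sqrt(4 + 5*sqrt(39)/2)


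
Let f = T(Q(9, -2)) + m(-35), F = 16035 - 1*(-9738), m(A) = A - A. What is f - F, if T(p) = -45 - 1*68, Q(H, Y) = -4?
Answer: -25886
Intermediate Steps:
m(A) = 0
T(p) = -113 (T(p) = -45 - 68 = -113)
F = 25773 (F = 16035 + 9738 = 25773)
f = -113 (f = -113 + 0 = -113)
f - F = -113 - 1*25773 = -113 - 25773 = -25886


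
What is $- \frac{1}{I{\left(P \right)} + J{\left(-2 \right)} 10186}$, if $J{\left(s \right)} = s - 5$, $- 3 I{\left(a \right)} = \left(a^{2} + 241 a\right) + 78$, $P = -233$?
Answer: $\frac{3}{212120} \approx 1.4143 \cdot 10^{-5}$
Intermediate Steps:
$I{\left(a \right)} = -26 - \frac{241 a}{3} - \frac{a^{2}}{3}$ ($I{\left(a \right)} = - \frac{\left(a^{2} + 241 a\right) + 78}{3} = - \frac{78 + a^{2} + 241 a}{3} = -26 - \frac{241 a}{3} - \frac{a^{2}}{3}$)
$J{\left(s \right)} = -5 + s$
$- \frac{1}{I{\left(P \right)} + J{\left(-2 \right)} 10186} = - \frac{1}{\left(-26 - - \frac{56153}{3} - \frac{\left(-233\right)^{2}}{3}\right) + \left(-5 - 2\right) 10186} = - \frac{1}{\left(-26 + \frac{56153}{3} - \frac{54289}{3}\right) - 71302} = - \frac{1}{\frac{1786}{3} - 71302} = - \frac{1}{- \frac{212120}{3}} = \left(-1\right) \left(- \frac{3}{212120}\right) = \frac{3}{212120}$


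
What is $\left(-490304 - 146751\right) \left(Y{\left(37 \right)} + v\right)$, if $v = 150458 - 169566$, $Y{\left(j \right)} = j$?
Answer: $12149275905$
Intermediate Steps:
$v = -19108$
$\left(-490304 - 146751\right) \left(Y{\left(37 \right)} + v\right) = \left(-490304 - 146751\right) \left(37 - 19108\right) = \left(-637055\right) \left(-19071\right) = 12149275905$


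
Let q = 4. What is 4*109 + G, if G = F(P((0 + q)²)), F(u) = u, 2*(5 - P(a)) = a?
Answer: 433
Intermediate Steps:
P(a) = 5 - a/2
G = -3 (G = 5 - (0 + 4)²/2 = 5 - ½*4² = 5 - ½*16 = 5 - 8 = -3)
4*109 + G = 4*109 - 3 = 436 - 3 = 433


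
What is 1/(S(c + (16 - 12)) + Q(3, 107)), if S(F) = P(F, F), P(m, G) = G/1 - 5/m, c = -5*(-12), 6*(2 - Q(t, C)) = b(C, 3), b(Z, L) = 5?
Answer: 192/12497 ≈ 0.015364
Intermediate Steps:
Q(t, C) = 7/6 (Q(t, C) = 2 - ⅙*5 = 2 - ⅚ = 7/6)
c = 60
P(m, G) = G - 5/m (P(m, G) = G*1 - 5/m = G - 5/m)
S(F) = F - 5/F
1/(S(c + (16 - 12)) + Q(3, 107)) = 1/(((60 + (16 - 12)) - 5/(60 + (16 - 12))) + 7/6) = 1/(((60 + 4) - 5/(60 + 4)) + 7/6) = 1/((64 - 5/64) + 7/6) = 1/(4091/64 + 7/6) = 1/(12497/192) = 192/12497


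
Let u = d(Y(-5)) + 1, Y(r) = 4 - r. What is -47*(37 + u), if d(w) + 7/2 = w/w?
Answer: -3337/2 ≈ -1668.5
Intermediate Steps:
d(w) = -5/2 (d(w) = -7/2 + w/w = -7/2 + 1 = -5/2)
u = -3/2 (u = -5/2 + 1 = -3/2 ≈ -1.5000)
-47*(37 + u) = -47*(37 - 3/2) = -47*71/2 = -3337/2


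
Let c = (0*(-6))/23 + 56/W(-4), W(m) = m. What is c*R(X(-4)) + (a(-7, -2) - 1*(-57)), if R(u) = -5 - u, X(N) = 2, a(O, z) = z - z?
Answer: 155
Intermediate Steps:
a(O, z) = 0
c = -14 (c = (0*(-6))/23 + 56/(-4) = 0*(1/23) + 56*(-1/4) = 0 - 14 = -14)
c*R(X(-4)) + (a(-7, -2) - 1*(-57)) = -14*(-5 - 1*2) + (0 - 1*(-57)) = -14*(-5 - 2) + (0 + 57) = -14*(-7) + 57 = 98 + 57 = 155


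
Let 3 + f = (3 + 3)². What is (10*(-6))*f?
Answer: -1980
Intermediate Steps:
f = 33 (f = -3 + (3 + 3)² = -3 + 6² = -3 + 36 = 33)
(10*(-6))*f = (10*(-6))*33 = -60*33 = -1980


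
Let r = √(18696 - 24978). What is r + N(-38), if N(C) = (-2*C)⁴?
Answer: 33362176 + 3*I*√698 ≈ 3.3362e+7 + 79.259*I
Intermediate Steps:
N(C) = 16*C⁴
r = 3*I*√698 (r = √(-6282) = 3*I*√698 ≈ 79.259*I)
r + N(-38) = 3*I*√698 + 16*(-38)⁴ = 3*I*√698 + 16*2085136 = 3*I*√698 + 33362176 = 33362176 + 3*I*√698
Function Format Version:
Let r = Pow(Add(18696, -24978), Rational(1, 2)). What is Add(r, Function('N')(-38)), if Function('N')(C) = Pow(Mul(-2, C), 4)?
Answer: Add(33362176, Mul(3, I, Pow(698, Rational(1, 2)))) ≈ Add(3.3362e+7, Mul(79.259, I))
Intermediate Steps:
Function('N')(C) = Mul(16, Pow(C, 4))
r = Mul(3, I, Pow(698, Rational(1, 2))) (r = Pow(-6282, Rational(1, 2)) = Mul(3, I, Pow(698, Rational(1, 2))) ≈ Mul(79.259, I))
Add(r, Function('N')(-38)) = Add(Mul(3, I, Pow(698, Rational(1, 2))), Mul(16, Pow(-38, 4))) = Add(Mul(3, I, Pow(698, Rational(1, 2))), Mul(16, 2085136)) = Add(Mul(3, I, Pow(698, Rational(1, 2))), 33362176) = Add(33362176, Mul(3, I, Pow(698, Rational(1, 2))))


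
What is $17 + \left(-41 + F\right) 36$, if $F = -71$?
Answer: $-4015$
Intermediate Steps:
$17 + \left(-41 + F\right) 36 = 17 + \left(-41 - 71\right) 36 = 17 - 4032 = -4015$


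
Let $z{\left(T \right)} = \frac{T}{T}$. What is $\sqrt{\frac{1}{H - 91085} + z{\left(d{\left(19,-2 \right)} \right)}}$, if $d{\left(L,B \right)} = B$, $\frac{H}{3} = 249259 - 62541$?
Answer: $\frac{\sqrt{220026195830}}{469069} \approx 1.0$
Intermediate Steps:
$H = 560154$ ($H = 3 \left(249259 - 62541\right) = 3 \cdot 186718 = 560154$)
$z{\left(T \right)} = 1$
$\sqrt{\frac{1}{H - 91085} + z{\left(d{\left(19,-2 \right)} \right)}} = \sqrt{\frac{1}{560154 - 91085} + 1} = \sqrt{\frac{1}{469069} + 1} = \sqrt{\frac{469070}{469069}} = \frac{\sqrt{220026195830}}{469069}$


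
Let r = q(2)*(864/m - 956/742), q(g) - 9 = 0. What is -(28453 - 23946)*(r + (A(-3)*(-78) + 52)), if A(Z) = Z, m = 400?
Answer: -12283404842/9275 ≈ -1.3244e+6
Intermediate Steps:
q(g) = 9 (q(g) = 9 + 0 = 9)
r = 72756/9275 (r = 9*(864/400 - 956/742) = 9*(864*(1/400) - 956*1/742) = 9*(54/25 - 478/371) = 9*(8084/9275) = 72756/9275 ≈ 7.8443)
-(28453 - 23946)*(r + (A(-3)*(-78) + 52)) = -(28453 - 23946)*(72756/9275 + (-3*(-78) + 52)) = -4507*(72756/9275 + (234 + 52)) = -4507*(72756/9275 + 286) = -4507*2725406/9275 = -1*12283404842/9275 = -12283404842/9275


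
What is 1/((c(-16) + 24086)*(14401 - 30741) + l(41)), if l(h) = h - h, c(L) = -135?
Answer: -1/391359340 ≈ -2.5552e-9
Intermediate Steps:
l(h) = 0
1/((c(-16) + 24086)*(14401 - 30741) + l(41)) = 1/((-135 + 24086)*(14401 - 30741) + 0) = 1/(23951*(-16340) + 0) = 1/(-391359340 + 0) = 1/(-391359340) = -1/391359340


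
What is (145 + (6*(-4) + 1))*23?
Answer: 2806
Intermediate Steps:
(145 + (6*(-4) + 1))*23 = (145 + (-24 + 1))*23 = (145 - 23)*23 = 122*23 = 2806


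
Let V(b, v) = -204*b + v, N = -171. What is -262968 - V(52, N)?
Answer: -252189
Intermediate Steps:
V(b, v) = v - 204*b
-262968 - V(52, N) = -262968 - (-171 - 204*52) = -262968 - (-171 - 10608) = -262968 - 1*(-10779) = -262968 + 10779 = -252189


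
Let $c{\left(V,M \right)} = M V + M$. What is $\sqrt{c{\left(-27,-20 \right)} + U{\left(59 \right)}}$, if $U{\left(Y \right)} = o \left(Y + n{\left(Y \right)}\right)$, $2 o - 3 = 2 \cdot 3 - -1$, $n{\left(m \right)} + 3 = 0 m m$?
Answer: $20 \sqrt{2} \approx 28.284$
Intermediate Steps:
$c{\left(V,M \right)} = M + M V$
$n{\left(m \right)} = -3$ ($n{\left(m \right)} = -3 + 0 m m = -3 + 0 m = -3 + 0 = -3$)
$o = 5$ ($o = \frac{3}{2} + \frac{2 \cdot 3 - -1}{2} = \frac{3}{2} + \frac{6 + 1}{2} = \frac{3}{2} + \frac{1}{2} \cdot 7 = \frac{3}{2} + \frac{7}{2} = 5$)
$U{\left(Y \right)} = -15 + 5 Y$ ($U{\left(Y \right)} = 5 \left(Y - 3\right) = 5 \left(-3 + Y\right) = -15 + 5 Y$)
$\sqrt{c{\left(-27,-20 \right)} + U{\left(59 \right)}} = \sqrt{- 20 \left(1 - 27\right) + \left(-15 + 5 \cdot 59\right)} = \sqrt{\left(-20\right) \left(-26\right) + \left(-15 + 295\right)} = \sqrt{520 + 280} = \sqrt{800} = 20 \sqrt{2}$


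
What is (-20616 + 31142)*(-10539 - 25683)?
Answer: -381272772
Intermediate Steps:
(-20616 + 31142)*(-10539 - 25683) = 10526*(-36222) = -381272772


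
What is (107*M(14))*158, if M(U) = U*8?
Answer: 1893472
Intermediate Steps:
M(U) = 8*U
(107*M(14))*158 = (107*(8*14))*158 = (107*112)*158 = 11984*158 = 1893472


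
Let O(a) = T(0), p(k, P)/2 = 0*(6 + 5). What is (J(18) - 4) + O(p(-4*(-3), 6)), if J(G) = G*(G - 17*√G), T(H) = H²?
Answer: 320 - 918*√2 ≈ -978.25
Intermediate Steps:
p(k, P) = 0 (p(k, P) = 2*(0*(6 + 5)) = 2*(0*11) = 2*0 = 0)
O(a) = 0 (O(a) = 0² = 0)
(J(18) - 4) + O(p(-4*(-3), 6)) = ((18² - 918*√2) - 4) + 0 = ((324 - 918*√2) - 4) + 0 = (320 - 918*√2) + 0 = 320 - 918*√2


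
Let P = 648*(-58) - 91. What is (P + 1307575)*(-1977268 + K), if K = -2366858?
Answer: -5516605607400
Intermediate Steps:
P = -37675 (P = -37584 - 91 = -37675)
(P + 1307575)*(-1977268 + K) = (-37675 + 1307575)*(-1977268 - 2366858) = 1269900*(-4344126) = -5516605607400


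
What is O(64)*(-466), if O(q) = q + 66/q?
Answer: -484873/16 ≈ -30305.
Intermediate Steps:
O(64)*(-466) = (64 + 66/64)*(-466) = (64 + 66*(1/64))*(-466) = (64 + 33/32)*(-466) = (2081/32)*(-466) = -484873/16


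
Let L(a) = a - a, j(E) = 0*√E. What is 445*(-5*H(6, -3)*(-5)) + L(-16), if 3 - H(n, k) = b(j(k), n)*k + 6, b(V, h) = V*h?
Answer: -33375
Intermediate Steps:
j(E) = 0
L(a) = 0
H(n, k) = -3 (H(n, k) = 3 - ((0*n)*k + 6) = 3 - (0*k + 6) = 3 - (0 + 6) = 3 - 1*6 = 3 - 6 = -3)
445*(-5*H(6, -3)*(-5)) + L(-16) = 445*(-5*(-3)*(-5)) + 0 = 445*(15*(-5)) + 0 = 445*(-75) + 0 = -33375 + 0 = -33375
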